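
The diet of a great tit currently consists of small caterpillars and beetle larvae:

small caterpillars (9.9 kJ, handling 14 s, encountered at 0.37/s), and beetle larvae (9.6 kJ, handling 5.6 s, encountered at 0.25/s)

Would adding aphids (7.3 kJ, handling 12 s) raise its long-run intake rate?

Intake rate on the current diet: R = (0.37×9.9 + 0.25×9.6) / (1 + 0.37×14 + 0.25×5.6) = 6.063/7.58 = 0.7999 kJ/s.
Profitability of aphids: 7.3/12 = 0.6083 kJ/s.
Since 0.6083 < R, time spent handling aphids is better spent searching.

No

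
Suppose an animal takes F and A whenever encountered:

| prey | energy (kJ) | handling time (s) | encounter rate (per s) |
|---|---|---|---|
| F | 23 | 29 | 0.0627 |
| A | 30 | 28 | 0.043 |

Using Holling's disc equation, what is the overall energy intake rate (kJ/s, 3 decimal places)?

0.679 kJ/s

R = Σλ_iE_i / (1 + Σλ_ih_i)
Numerator: 0.0627×23 + 0.043×30 = 2.732
Denominator: 1 + 0.0627×29 + 0.043×28 = 4.022
R = 2.732/4.022 = 0.6792 kJ/s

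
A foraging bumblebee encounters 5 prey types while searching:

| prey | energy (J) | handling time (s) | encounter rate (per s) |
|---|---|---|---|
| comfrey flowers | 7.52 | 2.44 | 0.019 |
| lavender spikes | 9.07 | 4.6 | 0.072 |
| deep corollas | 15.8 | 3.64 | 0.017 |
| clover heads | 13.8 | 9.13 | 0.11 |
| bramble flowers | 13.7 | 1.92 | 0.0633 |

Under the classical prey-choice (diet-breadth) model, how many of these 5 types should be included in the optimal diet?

Rank by E/h (J/s): bramble flowers 7.14, deep corollas 4.34, comfrey flowers 3.08, lavender spikes 1.97, clover heads 1.51. Include each in turn until the next type's E/h falls below the running intake rate.
Rate on top 1: 0.7732. deep corollas: 4.34 > 0.7732 → include.
Rate on top 2: 0.9598. comfrey flowers: 3.08 > 0.9598 → include.
Rate on top 3: 1.04. lavender spikes: 1.97 > 1.04 → include.
Rate on top 4: 1.238. clover heads: 1.51 > 1.238 → include.
Optimal diet: bramble flowers, deep corollas, comfrey flowers, lavender spikes, clover heads — 5 of 5 types.

5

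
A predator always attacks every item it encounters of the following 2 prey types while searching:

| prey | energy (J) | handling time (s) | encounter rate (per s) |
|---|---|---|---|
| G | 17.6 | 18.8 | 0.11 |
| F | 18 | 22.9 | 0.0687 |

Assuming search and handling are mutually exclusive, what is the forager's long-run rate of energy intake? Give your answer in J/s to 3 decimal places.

R = (0.11×17.6 + 0.0687×18) / (1 + 0.11×18.8 + 0.0687×22.9) = 3.173/4.641 = 0.6836 J/s.

0.684 J/s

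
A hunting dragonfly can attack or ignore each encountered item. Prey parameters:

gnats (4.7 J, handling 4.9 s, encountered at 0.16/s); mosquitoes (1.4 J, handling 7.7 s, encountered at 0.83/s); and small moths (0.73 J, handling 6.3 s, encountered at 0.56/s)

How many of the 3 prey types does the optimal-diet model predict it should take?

1

Profitabilities (E/h, J/s): gnats 0.959, mosquitoes 0.182, small moths 0.116. Add prey in this order while the next type's profitability exceeds the intake rate on those already taken.
Rate on top 1: 0.4215. mosquitoes: 0.182 < 0.4215 → exclude; stop.
Optimal diet: gnats — 1 of 3 types.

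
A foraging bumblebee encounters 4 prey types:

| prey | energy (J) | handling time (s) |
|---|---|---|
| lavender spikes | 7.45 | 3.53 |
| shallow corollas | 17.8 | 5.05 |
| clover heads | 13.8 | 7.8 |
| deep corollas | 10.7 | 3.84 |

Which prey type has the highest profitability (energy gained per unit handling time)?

shallow corollas

In descending order of E/h:
shallow corollas: 17.8/5.05 = 3.52 J/s
deep corollas: 10.7/3.84 = 2.79 J/s
lavender spikes: 7.45/3.53 = 2.11 J/s
clover heads: 13.8/7.8 = 1.77 J/s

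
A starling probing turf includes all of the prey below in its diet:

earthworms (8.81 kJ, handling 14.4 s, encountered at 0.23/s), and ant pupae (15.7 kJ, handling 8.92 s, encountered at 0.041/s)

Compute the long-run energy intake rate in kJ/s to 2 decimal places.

R = Σλ_iE_i / (1 + Σλ_ih_i)
Numerator: 0.23×8.81 + 0.041×15.7 = 2.67
Denominator: 1 + 0.23×14.4 + 0.041×8.92 = 4.678
R = 2.67/4.678 = 0.5708 kJ/s

0.57 kJ/s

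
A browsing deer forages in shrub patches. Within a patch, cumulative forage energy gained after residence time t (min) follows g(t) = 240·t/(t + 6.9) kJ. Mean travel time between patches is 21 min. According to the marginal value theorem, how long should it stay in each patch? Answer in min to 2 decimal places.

By the marginal value theorem, leave when the instantaneous gain rate g'(t) equals the habitat-wide average g(t)/(T + t).
g'(t) = 240·6.9/(t + 6.9)². Setting 240·6.9/(t+6.9)² = 240t/[(t+6.9)(21+t)] gives 6.9(21+t) = t(t+6.9), so t² = 6.9×21 = 144.9.
t* = √144.9 = 12.04 min.

12.04 min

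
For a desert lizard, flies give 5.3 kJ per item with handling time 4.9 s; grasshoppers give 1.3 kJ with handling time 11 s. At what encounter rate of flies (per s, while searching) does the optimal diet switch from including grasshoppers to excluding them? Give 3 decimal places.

The zero-one rule: include grasshoppers iff E₂/h₂ > λE₁/(1+λh₁). Equality gives the switch point.
λE₁h₂ = E₂ + λE₂h₁ ⇒ λ = E₂/(E₁h₂ − E₂h₁) = 1.3/(58.3 − 6.37) = 0.02503 per s.

0.025 per s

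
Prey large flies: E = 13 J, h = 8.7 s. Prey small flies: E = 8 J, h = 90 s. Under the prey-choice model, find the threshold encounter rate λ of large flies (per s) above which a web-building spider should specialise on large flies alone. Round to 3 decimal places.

At the threshold, the rate on large flies alone equals the profitability of small flies: λ·13/(1 + λ·8.7) = 8/90 = 0.08889.
Rearranging, λ(13 − 0.08889×8.7) = 0.08889, so λ = 0.08889/12.23 = 0.00727 per s.

0.007 per s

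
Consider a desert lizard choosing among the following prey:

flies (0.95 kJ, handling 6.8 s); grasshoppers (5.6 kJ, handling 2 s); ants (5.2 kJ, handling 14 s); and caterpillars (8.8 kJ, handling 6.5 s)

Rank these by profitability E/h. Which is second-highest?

Profitability E/h (kJ/s): flies = 0.95/6.8 = 0.14, grasshoppers = 5.6/2 = 2.8, ants = 5.2/14 = 0.371, caterpillars = 8.8/6.5 = 1.35.
Ranked: grasshoppers > caterpillars > ants > flies.

caterpillars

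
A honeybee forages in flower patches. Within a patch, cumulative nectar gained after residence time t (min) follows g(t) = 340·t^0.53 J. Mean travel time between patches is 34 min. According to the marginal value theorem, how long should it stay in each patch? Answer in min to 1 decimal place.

38.3 min

Optimal t* satisfies g'(t*) = g(t*)/(T + t*).
g'(t) = 0.53·340·t^-0.47. Setting 0.53·340·t^-0.47 = 340·t^0.53/(34+t) gives 0.53(34+t) = t, so 0.47·t = 0.53×34.
t* = 0.53×34/0.47 = 38.34 min.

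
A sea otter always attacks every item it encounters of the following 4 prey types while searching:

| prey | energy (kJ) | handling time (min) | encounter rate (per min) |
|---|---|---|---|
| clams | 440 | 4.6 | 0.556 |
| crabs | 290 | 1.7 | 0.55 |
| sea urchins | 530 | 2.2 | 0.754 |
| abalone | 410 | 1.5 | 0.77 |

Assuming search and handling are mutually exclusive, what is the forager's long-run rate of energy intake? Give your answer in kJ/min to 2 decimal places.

R = Σλ_iE_i / (1 + Σλ_ih_i)
Numerator: 0.556×440 + 0.55×290 + 0.754×530 + 0.77×410 = 1119
Denominator: 1 + 0.556×4.6 + 0.55×1.7 + 0.754×2.2 + 0.77×1.5 = 7.306
R = 1119/7.306 = 153.2 kJ/min

153.22 kJ/min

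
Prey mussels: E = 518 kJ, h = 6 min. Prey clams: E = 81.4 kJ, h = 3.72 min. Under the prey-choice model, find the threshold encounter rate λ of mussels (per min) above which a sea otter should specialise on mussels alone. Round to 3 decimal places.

0.057 per min

The zero-one rule: include clams iff E₂/h₂ > λE₁/(1+λh₁). Equality gives the switch point.
λE₁h₂ = E₂ + λE₂h₁ ⇒ λ = E₂/(E₁h₂ − E₂h₁) = 81.4/(1927 − 488.4) = 0.05658 per min.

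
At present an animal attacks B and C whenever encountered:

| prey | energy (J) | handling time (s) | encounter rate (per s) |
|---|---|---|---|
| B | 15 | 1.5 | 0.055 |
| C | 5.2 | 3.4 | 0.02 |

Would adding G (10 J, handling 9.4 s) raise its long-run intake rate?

On B and C alone, R = ΣλE/(1+Σλh) = 0.929/1.151 = 0.8075 J/s.
G: E/h = 10/9.4 = 1.064 J/s.
Since 1.064 > R, including G increases the long-run rate.

Yes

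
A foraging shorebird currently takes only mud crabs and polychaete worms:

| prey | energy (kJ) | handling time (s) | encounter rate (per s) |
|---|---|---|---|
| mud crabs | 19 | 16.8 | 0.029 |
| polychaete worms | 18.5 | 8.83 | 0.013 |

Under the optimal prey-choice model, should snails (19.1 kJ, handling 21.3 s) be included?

Current rate: (0.029×19 + 0.013×18.5)/(1 + 0.029×16.8 + 0.013×8.83) = 0.4941 kJ/s.
snails: E/h = 19.1/21.3 = 0.8967 kJ/s.
Since 0.8967 > R, including snails increases the long-run rate.

Yes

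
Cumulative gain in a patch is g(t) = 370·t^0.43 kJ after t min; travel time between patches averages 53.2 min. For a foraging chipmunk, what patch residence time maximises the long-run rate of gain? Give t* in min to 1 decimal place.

By the marginal value theorem, leave when the instantaneous gain rate g'(t) equals the habitat-wide average g(t)/(T + t).
g'(t) = 0.43·370·t^-0.57. Setting 0.43·370·t^-0.57 = 370·t^0.43/(53.2+t) gives 0.43(53.2+t) = t, so 0.57·t = 0.43×53.2.
t* = 0.43×53.2/0.57 = 40.13 min.

40.1 min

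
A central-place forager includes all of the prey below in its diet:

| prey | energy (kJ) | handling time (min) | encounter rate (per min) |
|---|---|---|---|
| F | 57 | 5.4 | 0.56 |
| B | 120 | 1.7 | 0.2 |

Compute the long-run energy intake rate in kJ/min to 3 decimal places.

12.814 kJ/min

R = (0.56×57 + 0.2×120) / (1 + 0.56×5.4 + 0.2×1.7) = 55.92/4.364 = 12.81 kJ/min.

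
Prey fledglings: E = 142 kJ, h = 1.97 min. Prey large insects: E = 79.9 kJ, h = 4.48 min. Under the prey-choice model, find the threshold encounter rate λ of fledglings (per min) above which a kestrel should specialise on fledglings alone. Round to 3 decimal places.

0.167 per min

At the threshold, the rate on fledglings alone equals the profitability of large insects: λ·142/(1 + λ·1.97) = 79.9/4.48 = 17.83.
Rearranging, λ(142 − 17.83×1.97) = 17.83, so λ = 17.83/106.9 = 0.1669 per min.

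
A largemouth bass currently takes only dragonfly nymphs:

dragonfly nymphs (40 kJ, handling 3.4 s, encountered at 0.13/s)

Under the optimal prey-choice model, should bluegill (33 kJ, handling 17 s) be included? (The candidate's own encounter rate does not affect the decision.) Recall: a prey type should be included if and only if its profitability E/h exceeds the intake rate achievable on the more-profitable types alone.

No

On dragonfly nymphs alone, R = ΣλE/(1+Σλh) = 5.2/1.442 = 3.606 kJ/s.
bluegill: E/h = 33/17 = 1.941 kJ/s.
Since 1.941 < R, time spent handling bluegill is better spent searching.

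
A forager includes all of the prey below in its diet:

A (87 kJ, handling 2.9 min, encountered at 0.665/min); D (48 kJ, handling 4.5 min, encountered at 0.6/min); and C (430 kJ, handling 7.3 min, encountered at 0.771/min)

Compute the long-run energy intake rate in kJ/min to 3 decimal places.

37.150 kJ/min

R = Σλ_iE_i / (1 + Σλ_ih_i)
Numerator: 0.665×87 + 0.6×48 + 0.771×430 = 418.2
Denominator: 1 + 0.665×2.9 + 0.6×4.5 + 0.771×7.3 = 11.26
R = 418.2/11.26 = 37.15 kJ/min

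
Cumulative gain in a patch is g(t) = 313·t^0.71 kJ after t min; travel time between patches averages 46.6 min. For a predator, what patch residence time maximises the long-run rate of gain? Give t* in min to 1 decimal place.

114.1 min

Optimal t* satisfies g'(t*) = g(t*)/(T + t*).
g'(t) = 0.71·313·t^-0.29. Setting 0.71·313·t^-0.29 = 313·t^0.71/(46.6+t) gives 0.71(46.6+t) = t, so 0.29·t = 0.71×46.6.
t* = 0.71×46.6/0.29 = 114.1 min.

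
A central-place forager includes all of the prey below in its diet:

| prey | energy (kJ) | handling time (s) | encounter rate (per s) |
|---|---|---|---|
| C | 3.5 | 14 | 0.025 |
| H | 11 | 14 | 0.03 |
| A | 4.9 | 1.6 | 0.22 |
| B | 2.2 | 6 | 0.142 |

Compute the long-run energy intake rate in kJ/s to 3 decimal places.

0.608 kJ/s

Energy encountered per unit search time: 0.025×3.5 + 0.03×11 + 0.22×4.9 + 0.142×2.2 = 1.808 kJ/s.
Handling time per unit search time: 0.025×14 + 0.03×14 + 0.22×1.6 + 0.142×6 = 1.974.
Rate = 1.808/(1 + 1.974) = 0.6079 kJ/s.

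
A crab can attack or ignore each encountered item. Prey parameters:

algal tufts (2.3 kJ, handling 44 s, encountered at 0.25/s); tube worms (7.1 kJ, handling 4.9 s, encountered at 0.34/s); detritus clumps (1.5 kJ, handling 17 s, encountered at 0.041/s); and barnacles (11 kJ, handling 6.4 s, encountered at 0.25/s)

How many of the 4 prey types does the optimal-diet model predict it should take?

2

Rank by E/h (kJ/s): barnacles 1.72, tube worms 1.45, detritus clumps 0.0882, algal tufts 0.0523. Include each in turn until the next type's E/h falls below the running intake rate.
Rate on top 1: 1.058. tube worms: 1.45 > 1.058 → include.
Rate on top 2: 1.211. detritus clumps: 0.0882 < 1.211 → exclude; stop.
Optimal diet: barnacles, tube worms — 2 of 4 types.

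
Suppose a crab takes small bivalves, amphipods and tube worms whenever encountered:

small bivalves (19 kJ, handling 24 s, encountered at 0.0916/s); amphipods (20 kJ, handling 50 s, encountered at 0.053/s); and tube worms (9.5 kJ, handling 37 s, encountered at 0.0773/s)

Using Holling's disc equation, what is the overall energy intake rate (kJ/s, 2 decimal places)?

0.41 kJ/s

R = Σλ_iE_i / (1 + Σλ_ih_i)
Numerator: 0.0916×19 + 0.053×20 + 0.0773×9.5 = 3.535
Denominator: 1 + 0.0916×24 + 0.053×50 + 0.0773×37 = 8.708
R = 3.535/8.708 = 0.4059 kJ/s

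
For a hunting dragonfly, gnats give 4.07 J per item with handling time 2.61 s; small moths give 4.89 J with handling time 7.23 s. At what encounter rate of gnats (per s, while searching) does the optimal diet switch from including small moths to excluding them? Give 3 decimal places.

0.293 per s

The zero-one rule: include small moths iff E₂/h₂ > λE₁/(1+λh₁). Equality gives the switch point.
λE₁h₂ = E₂ + λE₂h₁ ⇒ λ = E₂/(E₁h₂ − E₂h₁) = 4.89/(29.43 − 12.76) = 0.2935 per s.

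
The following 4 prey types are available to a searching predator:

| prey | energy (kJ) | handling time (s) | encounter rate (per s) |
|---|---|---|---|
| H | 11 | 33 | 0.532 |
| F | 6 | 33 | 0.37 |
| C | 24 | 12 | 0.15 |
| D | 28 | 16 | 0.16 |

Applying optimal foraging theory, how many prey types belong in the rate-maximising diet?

Rank by E/h (kJ/s): C 2, D 1.75, H 0.333, F 0.182. Include each in turn until the next type's E/h falls below the running intake rate.
Rate on top 1: 1.286. D: 1.75 > 1.286 → include.
Rate on top 2: 1.507. H: 0.333 < 1.507 → exclude; stop.
Optimal diet: C, D — 2 of 4 types.

2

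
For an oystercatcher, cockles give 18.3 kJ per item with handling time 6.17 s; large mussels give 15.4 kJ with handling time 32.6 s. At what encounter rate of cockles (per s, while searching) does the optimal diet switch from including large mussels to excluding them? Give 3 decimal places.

0.031 per s

The zero-one rule: include large mussels iff E₂/h₂ > λE₁/(1+λh₁). Equality gives the switch point.
λE₁h₂ = E₂ + λE₂h₁ ⇒ λ = E₂/(E₁h₂ − E₂h₁) = 15.4/(596.6 − 95.02) = 0.0307 per s.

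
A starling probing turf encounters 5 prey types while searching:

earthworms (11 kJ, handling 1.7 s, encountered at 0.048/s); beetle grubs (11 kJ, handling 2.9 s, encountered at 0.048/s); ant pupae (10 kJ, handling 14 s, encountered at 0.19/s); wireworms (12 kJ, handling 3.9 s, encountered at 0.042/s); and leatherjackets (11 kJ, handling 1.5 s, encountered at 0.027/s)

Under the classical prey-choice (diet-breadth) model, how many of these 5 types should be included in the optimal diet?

4

Profitabilities (E/h, kJ/s): leatherjackets 7.33, earthworms 6.47, beetle grubs 3.79, wireworms 3.08, ant pupae 0.714. Add prey in this order while the next type's profitability exceeds the intake rate on those already taken.
Rate on top 1: 0.2854. earthworms: 6.47 > 0.2854 → include.
Rate on top 2: 0.7352. beetle grubs: 3.79 > 0.7352 → include.
Rate on top 3: 1.073. wireworms: 3.08 > 1.073 → include.
Rate on top 4: 1.303. ant pupae: 0.714 < 1.303 → exclude; stop.
Optimal diet: leatherjackets, earthworms, beetle grubs, wireworms — 4 of 5 types.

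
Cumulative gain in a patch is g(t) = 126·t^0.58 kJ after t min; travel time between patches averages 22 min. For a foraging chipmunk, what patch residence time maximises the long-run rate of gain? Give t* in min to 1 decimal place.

Optimal t* satisfies g'(t*) = g(t*)/(T + t*).
g'(t) = 0.58·126·t^-0.42. Setting 0.58·126·t^-0.42 = 126·t^0.58/(22+t) gives 0.58(22+t) = t, so 0.42·t = 0.58×22.
t* = 0.58×22/0.42 = 30.38 min.

30.4 min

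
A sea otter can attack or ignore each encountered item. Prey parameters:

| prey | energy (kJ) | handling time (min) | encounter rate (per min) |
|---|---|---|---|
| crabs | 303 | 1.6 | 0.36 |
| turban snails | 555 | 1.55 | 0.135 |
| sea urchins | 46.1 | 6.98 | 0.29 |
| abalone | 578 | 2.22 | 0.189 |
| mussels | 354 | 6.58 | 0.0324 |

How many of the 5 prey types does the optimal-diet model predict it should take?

3

E/h in descending order: turban snails 358, abalone 260, crabs 189, mussels 53.8, sea urchins 6.6 kJ/min. The optimal diet is the largest prefix of this list for which every included type satisfies E_i/h_i > R on the types above it.
Rate on top 1: 61.96. abalone: 260 > 61.96 → include.
Rate on top 2: 113.1. crabs: 189 > 113.1 → include.
Rate on top 3: 133. mussels: 53.8 < 133 → exclude; stop.
Optimal diet: turban snails, abalone, crabs — 3 of 5 types.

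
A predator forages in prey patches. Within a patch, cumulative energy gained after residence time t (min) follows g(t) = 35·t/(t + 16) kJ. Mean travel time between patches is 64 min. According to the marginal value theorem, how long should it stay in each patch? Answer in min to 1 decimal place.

32.0 min

Maximise g(t)/(T+t): set derivative to zero → g'(t)(T+t) = g(t).
g'(t) = 35·16/(t + 16)². Setting 35·16/(t+16)² = 35t/[(t+16)(64+t)] gives 16(64+t) = t(t+16), so t² = 16×64 = 1024.
t* = √1024 = 32 min.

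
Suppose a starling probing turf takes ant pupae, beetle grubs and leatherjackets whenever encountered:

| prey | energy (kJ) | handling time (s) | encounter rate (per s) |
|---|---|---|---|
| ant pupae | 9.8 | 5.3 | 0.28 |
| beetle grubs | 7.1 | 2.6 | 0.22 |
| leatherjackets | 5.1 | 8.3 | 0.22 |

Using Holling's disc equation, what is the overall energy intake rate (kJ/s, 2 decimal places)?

1.11 kJ/s

R = Σλ_iE_i / (1 + Σλ_ih_i)
Numerator: 0.28×9.8 + 0.22×7.1 + 0.22×5.1 = 5.428
Denominator: 1 + 0.28×5.3 + 0.22×2.6 + 0.22×8.3 = 4.882
R = 5.428/4.882 = 1.112 kJ/s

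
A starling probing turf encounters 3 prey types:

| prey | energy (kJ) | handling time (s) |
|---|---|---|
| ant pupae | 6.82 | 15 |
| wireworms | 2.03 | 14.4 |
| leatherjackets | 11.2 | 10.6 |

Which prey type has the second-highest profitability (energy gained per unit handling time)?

In descending order of E/h:
leatherjackets: 11.2/10.6 = 1.06 kJ/s
ant pupae: 6.82/15 = 0.455 kJ/s
wireworms: 2.03/14.4 = 0.141 kJ/s

ant pupae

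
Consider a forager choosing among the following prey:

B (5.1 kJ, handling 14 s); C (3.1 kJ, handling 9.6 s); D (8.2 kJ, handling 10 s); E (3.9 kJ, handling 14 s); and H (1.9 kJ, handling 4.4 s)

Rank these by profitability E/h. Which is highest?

Profitability E/h (kJ/s): B = 5.1/14 = 0.364, C = 3.1/9.6 = 0.323, D = 8.2/10 = 0.82, E = 3.9/14 = 0.279, H = 1.9/4.4 = 0.432.
Ranked: D > H > B > C > E.

D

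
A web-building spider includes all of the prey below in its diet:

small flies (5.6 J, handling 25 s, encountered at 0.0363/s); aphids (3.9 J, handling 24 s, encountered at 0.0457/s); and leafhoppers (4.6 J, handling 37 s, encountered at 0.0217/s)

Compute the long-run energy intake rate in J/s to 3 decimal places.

R = (0.0363×5.6 + 0.0457×3.9 + 0.0217×4.6) / (1 + 0.0363×25 + 0.0457×24 + 0.0217×37) = 0.4813/3.807 = 0.1264 J/s.

0.126 J/s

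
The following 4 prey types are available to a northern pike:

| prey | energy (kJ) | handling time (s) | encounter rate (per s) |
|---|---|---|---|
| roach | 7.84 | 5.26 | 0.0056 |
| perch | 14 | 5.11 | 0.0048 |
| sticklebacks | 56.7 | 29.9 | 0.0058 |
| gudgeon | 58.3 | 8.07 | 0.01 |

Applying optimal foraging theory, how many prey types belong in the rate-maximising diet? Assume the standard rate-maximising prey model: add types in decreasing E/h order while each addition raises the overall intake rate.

4

Profitabilities (E/h, kJ/s): gudgeon 7.22, perch 2.74, sticklebacks 1.9, roach 1.49. Add prey in this order while the next type's profitability exceeds the intake rate on those already taken.
Rate on top 1: 0.5395. perch: 2.74 > 0.5395 → include.
Rate on top 2: 0.5883. sticklebacks: 1.9 > 0.5883 → include.
Rate on top 3: 0.7657. roach: 1.49 > 0.7657 → include.
Optimal diet: gudgeon, perch, sticklebacks, roach — 4 of 4 types.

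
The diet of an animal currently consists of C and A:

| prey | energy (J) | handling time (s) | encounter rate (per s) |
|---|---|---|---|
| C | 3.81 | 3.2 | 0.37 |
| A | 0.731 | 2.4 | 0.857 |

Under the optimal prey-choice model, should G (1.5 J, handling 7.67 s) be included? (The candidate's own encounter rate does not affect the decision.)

No

Current rate: (0.37×3.81 + 0.857×0.731)/(1 + 0.37×3.2 + 0.857×2.4) = 0.4801 J/s.
Profitability of G: 1.5/7.67 = 0.1956 J/s.
0.1956 < 0.4801, so adding G would lower the average — exclude it.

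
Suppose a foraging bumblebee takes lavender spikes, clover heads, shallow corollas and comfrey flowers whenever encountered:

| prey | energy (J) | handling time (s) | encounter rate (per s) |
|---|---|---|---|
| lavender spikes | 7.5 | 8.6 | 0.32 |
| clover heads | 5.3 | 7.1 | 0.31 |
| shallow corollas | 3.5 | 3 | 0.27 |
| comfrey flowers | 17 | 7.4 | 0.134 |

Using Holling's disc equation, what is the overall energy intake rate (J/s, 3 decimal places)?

Energy encountered per unit search time: 0.32×7.5 + 0.31×5.3 + 0.27×3.5 + 0.134×17 = 7.266 J/s.
Handling time per unit search time: 0.32×8.6 + 0.31×7.1 + 0.27×3 + 0.134×7.4 = 6.755.
Rate = 7.266/(1 + 6.755) = 0.937 J/s.

0.937 J/s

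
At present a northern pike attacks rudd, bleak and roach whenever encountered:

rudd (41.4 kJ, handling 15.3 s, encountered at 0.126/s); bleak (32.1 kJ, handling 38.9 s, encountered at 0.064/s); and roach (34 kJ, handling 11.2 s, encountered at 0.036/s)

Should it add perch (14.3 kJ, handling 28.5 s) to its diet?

Current rate: (0.126×41.4 + 0.064×32.1 + 0.036×34)/(1 + 0.126×15.3 + 0.064×38.9 + 0.036×11.2) = 1.459 kJ/s.
perch: E/h = 14.3/28.5 = 0.5018 kJ/s.
0.5018 < 1.459, so adding perch would lower the average — exclude it.

No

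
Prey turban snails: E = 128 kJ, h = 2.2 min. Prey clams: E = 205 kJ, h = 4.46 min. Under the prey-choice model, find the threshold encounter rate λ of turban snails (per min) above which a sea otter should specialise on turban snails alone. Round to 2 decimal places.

Drop clams once their profitability E₂/h₂ falls below the rate achievable on turban snails alone: E₂/h₂ = λE₁/(1 + λh₁).
Solve for λ: λE₁h₂ = E₂(1 + λh₁) → λ(E₁h₂ − E₂h₁) = E₂ → λ = E₂/(E₁h₂ − E₂h₁).
λ = 205/(128×4.46 − 205×2.2) = 205/119.9 = 1.71 per min.

1.71 per min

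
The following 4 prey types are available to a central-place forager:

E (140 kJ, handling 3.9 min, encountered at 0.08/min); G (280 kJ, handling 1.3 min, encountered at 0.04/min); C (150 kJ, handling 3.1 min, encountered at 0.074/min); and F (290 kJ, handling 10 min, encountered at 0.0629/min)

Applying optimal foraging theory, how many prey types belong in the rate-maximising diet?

E/h in descending order: G 215, C 48.4, E 35.9, F 29 kJ/min. The optimal diet is the largest prefix of this list for which every included type satisfies E_i/h_i > R on the types above it.
Rate on top 1: 10.65. C: 48.4 > 10.65 → include.
Rate on top 2: 17.4. E: 35.9 > 17.4 → include.
Rate on top 3: 21.02. F: 29 > 21.02 → include.
Optimal diet: G, C, E, F — 4 of 4 types.

4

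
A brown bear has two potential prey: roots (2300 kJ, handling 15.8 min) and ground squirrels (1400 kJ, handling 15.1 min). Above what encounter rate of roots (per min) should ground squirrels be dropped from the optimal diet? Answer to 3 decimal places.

The zero-one rule: include ground squirrels iff E₂/h₂ > λE₁/(1+λh₁). Equality gives the switch point.
λE₁h₂ = E₂ + λE₂h₁ ⇒ λ = E₂/(E₁h₂ − E₂h₁) = 1400/(3.473e+04 − 2.212e+04) = 0.111 per min.

0.111 per min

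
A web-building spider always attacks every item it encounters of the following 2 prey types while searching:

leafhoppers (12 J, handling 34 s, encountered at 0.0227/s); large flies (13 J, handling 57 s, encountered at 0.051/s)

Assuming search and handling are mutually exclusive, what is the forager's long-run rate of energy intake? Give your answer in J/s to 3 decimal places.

0.200 J/s

Energy encountered per unit search time: 0.0227×12 + 0.051×13 = 0.9354 J/s.
Handling time per unit search time: 0.0227×34 + 0.051×57 = 3.679.
Rate = 0.9354/(1 + 3.679) = 0.1999 J/s.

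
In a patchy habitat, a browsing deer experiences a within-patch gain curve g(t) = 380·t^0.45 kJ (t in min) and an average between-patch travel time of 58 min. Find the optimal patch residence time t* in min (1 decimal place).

47.5 min

Maximise g(t)/(T+t): set derivative to zero → g'(t)(T+t) = g(t).
g'(t) = 0.45·380·t^-0.55. Setting 0.45·380·t^-0.55 = 380·t^0.45/(58+t) gives 0.45(58+t) = t, so 0.55·t = 0.45×58.
t* = 0.45×58/0.55 = 47.45 min.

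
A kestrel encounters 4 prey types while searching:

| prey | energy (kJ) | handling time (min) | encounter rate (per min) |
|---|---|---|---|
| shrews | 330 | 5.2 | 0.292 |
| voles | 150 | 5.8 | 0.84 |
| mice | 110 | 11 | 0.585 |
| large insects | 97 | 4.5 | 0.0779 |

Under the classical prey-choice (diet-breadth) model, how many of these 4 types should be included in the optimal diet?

Rank by E/h (kJ/min): shrews 63.5, voles 25.9, large insects 21.6, mice 10. Include each in turn until the next type's E/h falls below the running intake rate.
Rate on top 1: 38.26. voles: 25.9 < 38.26 → exclude; stop.
Optimal diet: shrews — 1 of 4 types.

1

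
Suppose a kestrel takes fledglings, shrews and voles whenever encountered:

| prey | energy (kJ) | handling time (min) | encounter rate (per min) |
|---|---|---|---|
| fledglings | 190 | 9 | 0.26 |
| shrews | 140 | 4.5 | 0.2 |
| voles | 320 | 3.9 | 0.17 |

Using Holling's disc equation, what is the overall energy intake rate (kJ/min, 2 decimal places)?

R = Σλ_iE_i / (1 + Σλ_ih_i)
Numerator: 0.26×190 + 0.2×140 + 0.17×320 = 131.8
Denominator: 1 + 0.26×9 + 0.2×4.5 + 0.17×3.9 = 4.903
R = 131.8/4.903 = 26.88 kJ/min

26.88 kJ/min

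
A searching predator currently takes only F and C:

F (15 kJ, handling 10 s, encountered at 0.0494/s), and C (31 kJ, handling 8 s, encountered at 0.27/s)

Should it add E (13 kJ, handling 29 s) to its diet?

Intake rate on the current diet: R = (0.0494×15 + 0.27×31) / (1 + 0.0494×10 + 0.27×8) = 9.111/3.654 = 2.493 kJ/s.
E: E/h = 13/29 = 0.4483 kJ/s.
0.4483 < 2.493, so adding E would lower the average — exclude it.

No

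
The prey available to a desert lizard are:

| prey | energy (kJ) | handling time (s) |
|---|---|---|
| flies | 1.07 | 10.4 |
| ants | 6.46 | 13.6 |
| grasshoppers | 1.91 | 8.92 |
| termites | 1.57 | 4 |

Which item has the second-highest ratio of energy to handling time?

termites

Profitability E/h (kJ/s): flies = 1.07/10.4 = 0.103, ants = 6.46/13.6 = 0.475, grasshoppers = 1.91/8.92 = 0.214, termites = 1.57/4 = 0.393.
Ranked: ants > termites > grasshoppers > flies.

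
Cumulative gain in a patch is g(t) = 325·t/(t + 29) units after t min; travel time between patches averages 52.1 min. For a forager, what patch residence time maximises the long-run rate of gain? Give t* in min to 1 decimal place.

38.9 min

Optimal t* satisfies g'(t*) = g(t*)/(T + t*).
g'(t) = 325·29/(t + 29)². Setting 325·29/(t+29)² = 325t/[(t+29)(52.1+t)] gives 29(52.1+t) = t(t+29), so t² = 29×52.1 = 1511.
t* = √1511 = 38.87 min.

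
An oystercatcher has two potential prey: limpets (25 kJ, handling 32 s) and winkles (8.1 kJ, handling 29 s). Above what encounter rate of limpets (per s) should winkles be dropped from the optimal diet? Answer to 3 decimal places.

0.017 per s

At the threshold, the rate on limpets alone equals the profitability of winkles: λ·25/(1 + λ·32) = 8.1/29 = 0.2793.
Rearranging, λ(25 − 0.2793×32) = 0.2793, so λ = 0.2793/16.06 = 0.01739 per s.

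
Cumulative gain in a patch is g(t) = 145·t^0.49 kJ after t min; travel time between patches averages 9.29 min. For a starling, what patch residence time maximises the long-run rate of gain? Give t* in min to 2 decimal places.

8.93 min

By the marginal value theorem, leave when the instantaneous gain rate g'(t) equals the habitat-wide average g(t)/(T + t).
g'(t) = 0.49·145·t^-0.51. Setting 0.49·145·t^-0.51 = 145·t^0.49/(9.29+t) gives 0.49(9.29+t) = t, so 0.51·t = 0.49×9.29.
t* = 0.49×9.29/0.51 = 8.926 min.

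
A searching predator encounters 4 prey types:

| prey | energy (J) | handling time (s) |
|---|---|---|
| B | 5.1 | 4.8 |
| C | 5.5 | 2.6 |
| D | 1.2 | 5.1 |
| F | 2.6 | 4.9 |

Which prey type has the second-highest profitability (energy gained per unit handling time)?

Profitability E/h (J/s): B = 5.1/4.8 = 1.06, C = 5.5/2.6 = 2.12, D = 1.2/5.1 = 0.235, F = 2.6/4.9 = 0.531.
Ranked: C > B > F > D.

B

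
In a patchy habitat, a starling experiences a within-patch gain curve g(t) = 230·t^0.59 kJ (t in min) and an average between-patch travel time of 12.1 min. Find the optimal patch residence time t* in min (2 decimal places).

17.41 min

By the marginal value theorem, leave when the instantaneous gain rate g'(t) equals the habitat-wide average g(t)/(T + t).
g'(t) = 0.59·230·t^-0.41. Setting 0.59·230·t^-0.41 = 230·t^0.59/(12.1+t) gives 0.59(12.1+t) = t, so 0.41·t = 0.59×12.1.
t* = 0.59×12.1/0.41 = 17.41 min.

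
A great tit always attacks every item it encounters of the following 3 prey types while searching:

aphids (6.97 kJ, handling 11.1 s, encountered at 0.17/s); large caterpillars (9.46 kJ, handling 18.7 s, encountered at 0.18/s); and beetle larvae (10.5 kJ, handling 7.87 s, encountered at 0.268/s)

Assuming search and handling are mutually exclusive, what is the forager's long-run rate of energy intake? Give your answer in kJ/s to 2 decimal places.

0.68 kJ/s

R = (0.17×6.97 + 0.18×9.46 + 0.268×10.5) / (1 + 0.17×11.1 + 0.18×18.7 + 0.268×7.87) = 5.702/8.362 = 0.6818 kJ/s.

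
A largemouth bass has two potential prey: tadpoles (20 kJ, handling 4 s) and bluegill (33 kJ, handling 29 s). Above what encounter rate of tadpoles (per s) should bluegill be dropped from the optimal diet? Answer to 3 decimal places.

0.074 per s

At the threshold, the rate on tadpoles alone equals the profitability of bluegill: λ·20/(1 + λ·4) = 33/29 = 1.138.
Rearranging, λ(20 − 1.138×4) = 1.138, so λ = 1.138/15.45 = 0.07366 per s.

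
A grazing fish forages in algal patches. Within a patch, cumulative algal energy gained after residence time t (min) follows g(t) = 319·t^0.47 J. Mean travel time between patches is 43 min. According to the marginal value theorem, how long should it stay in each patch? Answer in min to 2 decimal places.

By the marginal value theorem, leave when the instantaneous gain rate g'(t) equals the habitat-wide average g(t)/(T + t).
g'(t) = 0.47·319·t^-0.53. Setting 0.47·319·t^-0.53 = 319·t^0.47/(43+t) gives 0.47(43+t) = t, so 0.53·t = 0.47×43.
t* = 0.47×43/0.53 = 38.13 min.

38.13 min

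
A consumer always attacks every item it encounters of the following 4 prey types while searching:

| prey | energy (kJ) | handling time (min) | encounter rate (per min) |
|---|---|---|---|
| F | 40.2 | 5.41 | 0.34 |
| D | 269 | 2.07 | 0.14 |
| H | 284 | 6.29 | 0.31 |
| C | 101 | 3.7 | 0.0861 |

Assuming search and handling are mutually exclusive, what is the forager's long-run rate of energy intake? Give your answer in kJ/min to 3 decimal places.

27.431 kJ/min

R = (0.34×40.2 + 0.14×269 + 0.31×284 + 0.0861×101) / (1 + 0.34×5.41 + 0.14×2.07 + 0.31×6.29 + 0.0861×3.7) = 148.1/5.398 = 27.43 kJ/min.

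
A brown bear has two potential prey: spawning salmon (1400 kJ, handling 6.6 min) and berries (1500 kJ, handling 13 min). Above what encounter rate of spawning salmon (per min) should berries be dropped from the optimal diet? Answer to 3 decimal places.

0.181 per min

The zero-one rule: include berries iff E₂/h₂ > λE₁/(1+λh₁). Equality gives the switch point.
λE₁h₂ = E₂ + λE₂h₁ ⇒ λ = E₂/(E₁h₂ − E₂h₁) = 1500/(1.82e+04 − 9900) = 0.1807 per min.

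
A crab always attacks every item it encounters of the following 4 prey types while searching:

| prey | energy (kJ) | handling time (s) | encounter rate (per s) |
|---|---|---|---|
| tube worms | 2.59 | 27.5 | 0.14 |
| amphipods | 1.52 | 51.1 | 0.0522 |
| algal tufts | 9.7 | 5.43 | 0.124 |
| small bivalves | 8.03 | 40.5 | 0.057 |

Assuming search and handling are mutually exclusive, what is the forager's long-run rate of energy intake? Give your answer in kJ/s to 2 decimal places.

Energy encountered per unit search time: 0.14×2.59 + 0.0522×1.52 + 0.124×9.7 + 0.057×8.03 = 2.102 kJ/s.
Handling time per unit search time: 0.14×27.5 + 0.0522×51.1 + 0.124×5.43 + 0.057×40.5 = 9.499.
Rate = 2.102/(1 + 9.499) = 0.2002 kJ/s.

0.20 kJ/s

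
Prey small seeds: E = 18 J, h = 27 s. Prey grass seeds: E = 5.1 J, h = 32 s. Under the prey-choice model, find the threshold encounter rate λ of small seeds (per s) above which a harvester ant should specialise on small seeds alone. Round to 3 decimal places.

0.012 per s

Drop grass seeds once their profitability E₂/h₂ falls below the rate achievable on small seeds alone: E₂/h₂ = λE₁/(1 + λh₁).
Solve for λ: λE₁h₂ = E₂(1 + λh₁) → λ(E₁h₂ − E₂h₁) = E₂ → λ = E₂/(E₁h₂ − E₂h₁).
λ = 5.1/(18×32 − 5.1×27) = 5.1/438.3 = 0.01164 per s.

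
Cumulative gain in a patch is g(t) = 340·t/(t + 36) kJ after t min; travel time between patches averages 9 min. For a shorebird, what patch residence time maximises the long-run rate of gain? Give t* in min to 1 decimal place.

Maximise g(t)/(T+t): set derivative to zero → g'(t)(T+t) = g(t).
g'(t) = 340·36/(t + 36)². Setting 340·36/(t+36)² = 340t/[(t+36)(9+t)] gives 36(9+t) = t(t+36), so t² = 36×9 = 324.
t* = √324 = 18 min.

18.0 min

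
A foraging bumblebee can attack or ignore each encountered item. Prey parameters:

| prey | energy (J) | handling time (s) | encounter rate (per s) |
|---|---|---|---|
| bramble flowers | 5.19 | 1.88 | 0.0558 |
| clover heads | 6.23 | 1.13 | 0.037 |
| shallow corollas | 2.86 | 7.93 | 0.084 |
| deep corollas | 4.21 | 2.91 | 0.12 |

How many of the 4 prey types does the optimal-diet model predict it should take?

3

Profitabilities (E/h, J/s): clover heads 5.51, bramble flowers 2.76, deep corollas 1.45, shallow corollas 0.361. Add prey in this order while the next type's profitability exceeds the intake rate on those already taken.
Rate on top 1: 0.2213. bramble flowers: 2.76 > 0.2213 → include.
Rate on top 2: 0.4536. deep corollas: 1.45 > 0.4536 → include.
Rate on top 3: 0.6854. shallow corollas: 0.361 < 0.6854 → exclude; stop.
Optimal diet: clover heads, bramble flowers, deep corollas — 3 of 4 types.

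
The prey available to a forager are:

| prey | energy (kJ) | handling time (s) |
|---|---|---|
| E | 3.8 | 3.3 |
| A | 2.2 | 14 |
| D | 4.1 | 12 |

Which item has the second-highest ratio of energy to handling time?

D

Profitability E/h (kJ/s): E = 3.8/3.3 = 1.15, A = 2.2/14 = 0.157, D = 4.1/12 = 0.342.
Ranked: E > D > A.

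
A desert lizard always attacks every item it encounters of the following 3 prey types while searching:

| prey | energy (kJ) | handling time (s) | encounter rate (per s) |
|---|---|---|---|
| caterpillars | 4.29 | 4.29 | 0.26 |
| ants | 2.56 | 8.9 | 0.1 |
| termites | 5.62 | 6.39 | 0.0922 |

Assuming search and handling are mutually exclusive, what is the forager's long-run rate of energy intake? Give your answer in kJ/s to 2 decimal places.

0.53 kJ/s

Energy encountered per unit search time: 0.26×4.29 + 0.1×2.56 + 0.0922×5.62 = 1.89 kJ/s.
Handling time per unit search time: 0.26×4.29 + 0.1×8.9 + 0.0922×6.39 = 2.595.
Rate = 1.89/(1 + 2.595) = 0.5257 kJ/s.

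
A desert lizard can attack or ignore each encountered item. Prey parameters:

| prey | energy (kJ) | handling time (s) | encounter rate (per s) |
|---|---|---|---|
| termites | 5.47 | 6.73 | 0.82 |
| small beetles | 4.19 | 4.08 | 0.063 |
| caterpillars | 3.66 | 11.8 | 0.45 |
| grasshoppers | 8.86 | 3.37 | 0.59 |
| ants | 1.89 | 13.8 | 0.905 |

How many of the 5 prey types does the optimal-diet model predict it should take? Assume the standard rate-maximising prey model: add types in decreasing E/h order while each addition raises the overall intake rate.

Rank by E/h (kJ/s): grasshoppers 2.63, small beetles 1.03, termites 0.813, caterpillars 0.31, ants 0.137. Include each in turn until the next type's E/h falls below the running intake rate.
Rate on top 1: 1.749. small beetles: 1.03 < 1.749 → exclude; stop.
Optimal diet: grasshoppers — 1 of 5 types.

1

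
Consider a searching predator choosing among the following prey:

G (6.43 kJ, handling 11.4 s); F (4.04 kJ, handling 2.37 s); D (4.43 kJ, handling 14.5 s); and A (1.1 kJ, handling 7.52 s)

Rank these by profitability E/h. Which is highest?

F

Profitability E/h (kJ/s): G = 6.43/11.4 = 0.564, F = 4.04/2.37 = 1.7, D = 4.43/14.5 = 0.306, A = 1.1/7.52 = 0.146.
Ranked: F > G > D > A.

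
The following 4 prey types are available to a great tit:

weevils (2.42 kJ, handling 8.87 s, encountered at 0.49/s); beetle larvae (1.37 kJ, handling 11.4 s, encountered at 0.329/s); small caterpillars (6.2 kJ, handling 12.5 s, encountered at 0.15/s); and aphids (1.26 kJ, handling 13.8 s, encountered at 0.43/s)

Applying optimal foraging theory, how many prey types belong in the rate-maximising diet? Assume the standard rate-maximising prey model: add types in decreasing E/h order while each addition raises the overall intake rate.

1

E/h in descending order: small caterpillars 0.496, weevils 0.273, beetle larvae 0.12, aphids 0.0913 kJ/s. The optimal diet is the largest prefix of this list for which every included type satisfies E_i/h_i > R on the types above it.
Rate on top 1: 0.3235. weevils: 0.273 < 0.3235 → exclude; stop.
Optimal diet: small caterpillars — 1 of 4 types.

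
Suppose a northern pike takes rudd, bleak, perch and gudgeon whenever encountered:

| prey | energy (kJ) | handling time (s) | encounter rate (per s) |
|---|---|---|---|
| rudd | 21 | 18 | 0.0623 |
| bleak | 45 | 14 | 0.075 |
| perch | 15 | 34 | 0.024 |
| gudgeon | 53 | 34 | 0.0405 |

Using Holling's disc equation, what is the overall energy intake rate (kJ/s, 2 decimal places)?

R = Σλ_iE_i / (1 + Σλ_ih_i)
Numerator: 0.0623×21 + 0.075×45 + 0.024×15 + 0.0405×53 = 7.19
Denominator: 1 + 0.0623×18 + 0.075×14 + 0.024×34 + 0.0405×34 = 5.364
R = 7.19/5.364 = 1.34 kJ/s

1.34 kJ/s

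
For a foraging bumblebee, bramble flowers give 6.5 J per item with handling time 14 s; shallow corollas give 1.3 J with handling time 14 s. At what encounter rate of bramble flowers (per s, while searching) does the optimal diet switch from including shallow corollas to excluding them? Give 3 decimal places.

The zero-one rule: include shallow corollas iff E₂/h₂ > λE₁/(1+λh₁). Equality gives the switch point.
λE₁h₂ = E₂ + λE₂h₁ ⇒ λ = E₂/(E₁h₂ − E₂h₁) = 1.3/(91 − 18.2) = 0.01786 per s.

0.018 per s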